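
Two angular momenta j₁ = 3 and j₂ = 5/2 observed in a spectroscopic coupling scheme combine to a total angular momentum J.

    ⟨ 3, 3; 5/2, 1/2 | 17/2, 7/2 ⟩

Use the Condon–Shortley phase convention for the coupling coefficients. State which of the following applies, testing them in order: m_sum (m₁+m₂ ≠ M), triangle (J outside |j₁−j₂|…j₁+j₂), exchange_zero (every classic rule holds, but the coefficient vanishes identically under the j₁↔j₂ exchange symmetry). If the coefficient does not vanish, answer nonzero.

m-sum: m₁+m₂ = 3+1/2 = 7/2, M = 7/2  ✓
triangle: need |j₁−j₂| ≤ J ≤ j₁+j₂, i.e. J ∈ [1/2, 11/2]; J = 17/2 is outside ✗ ⇒ coefficient is 0

triangle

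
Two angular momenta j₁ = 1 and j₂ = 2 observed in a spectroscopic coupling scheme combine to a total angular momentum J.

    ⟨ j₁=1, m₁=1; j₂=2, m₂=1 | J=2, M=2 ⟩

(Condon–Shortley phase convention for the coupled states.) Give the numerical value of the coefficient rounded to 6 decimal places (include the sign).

+0.577350

triangle: 1!×1!×3!/6! = 6/720
(j±m)!: 2!×0!×3!×1!×4!×0! = 288
prefactor² = (2J+1)×Δ×N² = 12
  k=0: +1/(0!×1!×0!×3!×1!×0!) = 1/6
Σ = 1/6  ⇒  CG² = 12×(1/6)² = 1/3
CG = +√(1/3) = +0.577350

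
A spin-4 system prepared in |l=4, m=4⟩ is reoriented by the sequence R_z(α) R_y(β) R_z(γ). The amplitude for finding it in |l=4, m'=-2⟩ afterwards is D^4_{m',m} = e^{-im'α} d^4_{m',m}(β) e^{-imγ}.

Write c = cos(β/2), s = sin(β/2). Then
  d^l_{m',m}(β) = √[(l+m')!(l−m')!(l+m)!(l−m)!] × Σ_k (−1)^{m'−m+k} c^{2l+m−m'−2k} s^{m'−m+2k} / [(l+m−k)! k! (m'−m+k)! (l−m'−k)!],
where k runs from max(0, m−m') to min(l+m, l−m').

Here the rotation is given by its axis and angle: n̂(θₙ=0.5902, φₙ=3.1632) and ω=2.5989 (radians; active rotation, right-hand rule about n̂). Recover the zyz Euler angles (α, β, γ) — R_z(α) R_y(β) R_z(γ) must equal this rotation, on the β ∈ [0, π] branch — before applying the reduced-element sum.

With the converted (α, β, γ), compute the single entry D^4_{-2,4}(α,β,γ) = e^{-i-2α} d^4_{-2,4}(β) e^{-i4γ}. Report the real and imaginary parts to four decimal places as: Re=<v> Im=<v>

Re=0.0639 Im=0.0627

Axis–angle → zyz. n̂ = (sinθₙcosφₙ, sinθₙsinφₙ, cosθₙ) = (-0.556397, -0.012024, +0.830829), ω = 2.5989.
R = I cosω + sinω [n̂]ₓ + (1−cosω) n̂n̂ᵀ gives
  R = [-0.281645, -0.416657, -0.864334; +0.441496, -0.856053, +0.268803; -0.851914, -0.305893, +0.425056]
β = atan2(√(R₁₃²+R₂₃²), R₃₃) = 1.131773; α = atan2(R₂₃, R₁₃) mod 2π = 2.840080; γ = atan2(R₃₂, −R₃₁) mod 2π = 5.938458
First d^4_{-2,4}(β=1.1318), then the phase factors e^{-i(-2)α} and e^{-i(4)γ}:
With c≡cos(β/2)=0.844114 and s≡sin(β/2)=0.536164, N=[2·720·40320·1]^{1/2}=7619.763776
Admissible k: 6..6 (factorial args all ≥0)
  k=6: (−1)^0·7619.7638/(1440)·0.8441^2·0.5362^6 = +0.089571
d^4_{-2,4}(1.1318) = +0.089571
Phases: e^{-i·(-2)·2.8401}=+0.823623-0.567137i, e^{-i·(4)·5.9385}=+0.190711+0.981646i ⇒ D=+0.063936+0.062731i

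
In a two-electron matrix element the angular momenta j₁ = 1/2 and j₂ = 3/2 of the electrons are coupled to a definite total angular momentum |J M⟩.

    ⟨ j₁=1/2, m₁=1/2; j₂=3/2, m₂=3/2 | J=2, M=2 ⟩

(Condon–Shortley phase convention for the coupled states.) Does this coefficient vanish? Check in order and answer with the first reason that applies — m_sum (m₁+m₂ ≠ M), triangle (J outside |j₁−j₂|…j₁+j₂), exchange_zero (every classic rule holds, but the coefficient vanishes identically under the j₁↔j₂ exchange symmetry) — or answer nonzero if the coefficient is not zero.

nonzero

m-sum: m₁+m₂ = 1/2+3/2 = 2, M = 2  ✓
triangle: |j₁−j₂| = 1 ≤ J = 2 ≤ j₁+j₂ = 2  ✓
exchange: j₁≠j₂ or m₁≠m₂ — the exchange symmetry imposes no constraint here
value check: CG = +1 = +1.000000 ≠ 0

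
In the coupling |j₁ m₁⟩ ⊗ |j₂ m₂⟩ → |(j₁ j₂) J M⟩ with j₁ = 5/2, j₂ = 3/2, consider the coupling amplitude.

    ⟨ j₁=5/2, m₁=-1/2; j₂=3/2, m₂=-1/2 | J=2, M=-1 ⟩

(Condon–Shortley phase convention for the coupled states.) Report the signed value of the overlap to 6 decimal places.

-0.545545  (= −√(25/84))

√[5·2!3!1!/7! · 2!3!1!2!1!3!] = √(12/7)
  +(−1)^0/∏(0,2,3,1,0,0)! = 1/12  (running 1/12)
  +(−1)^1/∏(1,1,2,0,1,1)! = -1/2  (running -5/12)
⟨..|..⟩ = √(12/7)·(-5/12) = -0.545545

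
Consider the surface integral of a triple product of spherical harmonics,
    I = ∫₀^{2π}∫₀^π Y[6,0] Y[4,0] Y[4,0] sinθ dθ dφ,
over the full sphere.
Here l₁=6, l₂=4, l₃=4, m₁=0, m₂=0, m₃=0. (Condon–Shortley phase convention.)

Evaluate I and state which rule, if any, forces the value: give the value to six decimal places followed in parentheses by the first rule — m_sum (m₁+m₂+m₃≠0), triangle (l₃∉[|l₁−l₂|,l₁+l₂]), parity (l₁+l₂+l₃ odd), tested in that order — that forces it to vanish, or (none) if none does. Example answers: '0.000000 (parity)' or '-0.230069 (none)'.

0.142253 (none)

m-sum 0 ✓  L=14 even ✓  2≤4≤10 ✓
Π(2lᵢ+1) = 13×9×9 = 1053
triangle coeff Δ(6,4,4) = 1/1261260
Σ_t [2,4]: t=2:+1/4608 t=3:−1/1296 t=4:+1/4608 = -7/20736
(3j)²=20/1287 [(6 4 4; 0 0 0)], sign=-1
(m-triple is (0,0,0) — same symbol as above.)
⇒ 4πI² = 400/1573
I = (+1)√(400/1573/(4π)) = 0.14225276
No selection rule forces the value: the integral is nonzero (none).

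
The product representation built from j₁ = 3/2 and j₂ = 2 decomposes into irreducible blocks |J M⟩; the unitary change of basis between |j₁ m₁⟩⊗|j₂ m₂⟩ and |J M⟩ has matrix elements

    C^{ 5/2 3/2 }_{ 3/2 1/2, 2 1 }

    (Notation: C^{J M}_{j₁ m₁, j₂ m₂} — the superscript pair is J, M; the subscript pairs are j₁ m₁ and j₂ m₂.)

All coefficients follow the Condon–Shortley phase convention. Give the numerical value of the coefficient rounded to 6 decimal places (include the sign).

−√(1/35) ≈ -0.169031

√[6·1!2!3!/7! · 2!1!3!1!4!1!] = √(144/35)
  +(−1)^0/∏(0,1,1,3,1,0)! = 1/6  (running 1/6)
  +(−1)^1/∏(1,0,0,2,2,1)! = -1/4  (running -1/12)
⟨..|..⟩ = √(144/35)·(-1/12) = -0.169031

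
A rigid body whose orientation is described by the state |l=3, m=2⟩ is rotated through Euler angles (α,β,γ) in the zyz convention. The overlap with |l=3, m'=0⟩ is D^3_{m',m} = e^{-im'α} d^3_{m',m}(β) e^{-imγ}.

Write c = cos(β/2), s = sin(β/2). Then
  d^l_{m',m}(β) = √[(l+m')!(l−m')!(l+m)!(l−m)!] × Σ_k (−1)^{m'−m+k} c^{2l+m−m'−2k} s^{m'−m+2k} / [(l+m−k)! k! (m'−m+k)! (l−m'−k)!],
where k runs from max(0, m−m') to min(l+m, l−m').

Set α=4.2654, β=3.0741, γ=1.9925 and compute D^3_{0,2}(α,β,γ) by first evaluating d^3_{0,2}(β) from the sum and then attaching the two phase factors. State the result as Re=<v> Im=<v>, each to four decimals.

First d^3_{0,2}(β=3.0741), then the phase factors e^{-i(0)α} and e^{-i(2)γ}:
c=cos(3.074100/2)=0.033740, s=sin(3.074100/2)=0.999431; N=√[6·6·120·1]=65.726707
The bounds max(0,m−m')=2 and min(l+m,l−m')=3 give 2 terms
  k=2: (−1)^0·65.7267/(12)·0.0337^4·0.9994^2 = +0.000007
  k=3: (−1)^1·65.7267/(12)·0.0337^2·0.9994^4 = -0.006221
d^3_{0,2}(3.0741) = +0.000007 -0.006221 = -0.006214
D = (+1.000000+0.000000i)·(-0.006214)·(-0.664922+0.746913i) = +0.004132-0.004641i

Re=0.0041 Im=-0.0046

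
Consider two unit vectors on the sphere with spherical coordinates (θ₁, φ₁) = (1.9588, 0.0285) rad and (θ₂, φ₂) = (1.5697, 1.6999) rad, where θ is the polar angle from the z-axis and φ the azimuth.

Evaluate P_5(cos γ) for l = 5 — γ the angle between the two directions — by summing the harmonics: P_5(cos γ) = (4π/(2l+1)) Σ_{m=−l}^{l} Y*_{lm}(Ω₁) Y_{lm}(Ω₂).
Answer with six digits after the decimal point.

Addition theorem: P_5(cos γ) = (4π/11) Σ_m Y*_{lm}(Ω₁) Y_{lm}(Ω₂), m = −5…5:
  m=-5: Y*=+0.312241+0.044798i  Y=-0.279227-0.370742i  product -0.070577-0.128270i
  m=-4: Y*=-0.405056-0.046377i  Y=+0.001399-0.000795i  product -0.000604+0.000257i
  m=-3: Y*=+0.078812+0.006755i  Y=-0.130661-0.320315i  product -0.008134-0.026127i
  m=-2: Y*=+0.312975+0.017859i  Y=+0.001796-0.000474i  product +0.000571-0.000116i
  m=-1: Y*=-0.170020-0.004847i  Y=-0.041234-0.317611i  product +0.005471+0.054200i
  m=+0: Y*=-0.277469-0.000000i  Y=+0.001923+0.000000i  product -0.000534-0.000000i
  m=+1: Y*=+0.170020-0.004847i  Y=+0.041234-0.317611i  product +0.005471-0.054200i
  m=+2: Y*=+0.312975-0.017859i  Y=+0.001796+0.000474i  product +0.000571+0.000116i
  m=+3: Y*=-0.078812+0.006755i  Y=+0.130661-0.320315i  product -0.008134+0.026127i
  m=+4: Y*=-0.405056+0.046377i  Y=+0.001399+0.000795i  product -0.000604-0.000257i
  m=+5: Y*=-0.312241+0.044798i  Y=+0.279227-0.370742i  product -0.070577+0.128270i
Total Σ_m = -0.147080+0.000000i. Multiply by 1.142397: -0.168024+0.000000i. P_5(cos γ) = -0.168024

-0.168024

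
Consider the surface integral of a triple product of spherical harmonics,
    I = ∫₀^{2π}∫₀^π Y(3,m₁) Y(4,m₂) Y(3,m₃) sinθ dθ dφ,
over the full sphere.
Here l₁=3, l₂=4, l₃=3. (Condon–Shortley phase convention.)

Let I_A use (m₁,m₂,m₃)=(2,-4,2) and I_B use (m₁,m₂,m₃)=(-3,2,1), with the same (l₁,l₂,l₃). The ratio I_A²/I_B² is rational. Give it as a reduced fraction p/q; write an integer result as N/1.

l's match ⇒ only the (l;m) 3-j factors differ between A and B.
A: triangle coeff Δ(3,4,3) = 1/34650; Σ_t [0,0]: t=0:+1/576 = 1/576; (3j)²=5/99 [(3 4 3; 2 -4 2)], sign=-1
B: triangle coeff Δ(3,4,3) = 1/34650; Σ_t [4,4]: t=4:+1/192 = 1/192; (3j)²=3/77 [(3 4 3; -3 2 1)], sign=+1
I_A²/I_B² = (5/99)/(3/77) = 35/27

35/27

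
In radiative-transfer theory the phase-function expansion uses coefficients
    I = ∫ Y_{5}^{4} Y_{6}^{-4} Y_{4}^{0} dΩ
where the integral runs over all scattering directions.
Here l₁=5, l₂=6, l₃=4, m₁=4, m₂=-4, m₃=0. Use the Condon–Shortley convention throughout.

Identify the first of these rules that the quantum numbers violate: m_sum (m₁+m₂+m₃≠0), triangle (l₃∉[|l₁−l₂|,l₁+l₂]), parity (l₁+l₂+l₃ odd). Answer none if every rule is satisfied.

parity

Σmᵢ = 0  ✓
l₃∈[|l₁−l₂|,l₁+l₂]=[1,11], have l₃=4  ✓
Σlᵢ = 15 ⇒ odd  ✗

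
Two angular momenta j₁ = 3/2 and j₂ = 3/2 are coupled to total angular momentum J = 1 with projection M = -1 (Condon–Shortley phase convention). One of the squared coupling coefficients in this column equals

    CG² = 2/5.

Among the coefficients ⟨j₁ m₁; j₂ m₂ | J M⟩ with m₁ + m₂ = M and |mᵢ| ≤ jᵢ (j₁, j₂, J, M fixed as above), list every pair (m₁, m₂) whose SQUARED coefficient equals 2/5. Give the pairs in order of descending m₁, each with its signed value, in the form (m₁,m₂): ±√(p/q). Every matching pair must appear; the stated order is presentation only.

Admissible pairs with m₁+m₂ = M = -1: (-3/2,1/2), (-1/2,-1/2), (1/2,-3/2)
  (m₁,m₂)=(1/2,-3/2): CG² = 3/10, CG = +√(3/10)
  (m₁,m₂)=(-1/2,-1/2): CG² = 2/5, CG = −√(2/5)   ← matches the target
  (m₁,m₂)=(-3/2,1/2): CG² = 3/10, CG = +√(3/10)
Pairs with CG² = 2/5: (-1/2,-1/2): −√(2/5)

(-1/2,-1/2): −√(2/5)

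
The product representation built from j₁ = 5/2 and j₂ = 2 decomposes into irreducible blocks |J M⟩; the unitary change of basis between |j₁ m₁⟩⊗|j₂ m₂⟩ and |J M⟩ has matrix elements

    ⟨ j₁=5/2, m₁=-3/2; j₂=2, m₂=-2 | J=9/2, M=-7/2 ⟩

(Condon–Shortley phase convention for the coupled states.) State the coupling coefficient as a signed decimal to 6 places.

j₁+j₂−J=0  J+j₁−j₂=5  J−j₁+j₂=4  j₁+j₂+J+1=10
(j₁±m₁, j₂±m₂, J±M) = (1,4,0,4,1,8)
P² = 184320
sum k=0..0:
  [0] +1/576 = 1/576
S = 1/576
C² = P²·S² = 5/9 ; C = +0.745356

+0.745356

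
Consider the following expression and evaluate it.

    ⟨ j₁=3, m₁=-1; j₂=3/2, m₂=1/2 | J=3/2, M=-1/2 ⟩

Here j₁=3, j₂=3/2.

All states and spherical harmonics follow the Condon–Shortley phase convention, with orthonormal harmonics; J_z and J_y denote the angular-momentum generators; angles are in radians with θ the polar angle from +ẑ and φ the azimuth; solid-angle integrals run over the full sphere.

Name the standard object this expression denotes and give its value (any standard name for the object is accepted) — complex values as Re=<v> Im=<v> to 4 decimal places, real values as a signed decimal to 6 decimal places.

Clebsch–Gordan coefficient, +√(12/35) ≈ +0.585540

This is a Clebsch–Gordan (vector-coupling) coefficient.
j₁+j₂−J=3  J+j₁−j₂=3  J−j₁+j₂=0  j₁+j₂+J+1=7
(j₁±m₁, j₂±m₂, J±M) = (2,4,2,1,1,2)
P² = 192/35
sum k=2..2:
  [2] +1/4 = 1/4
S = 1/4
C² = P²·S² = 12/35 ; C = +0.585540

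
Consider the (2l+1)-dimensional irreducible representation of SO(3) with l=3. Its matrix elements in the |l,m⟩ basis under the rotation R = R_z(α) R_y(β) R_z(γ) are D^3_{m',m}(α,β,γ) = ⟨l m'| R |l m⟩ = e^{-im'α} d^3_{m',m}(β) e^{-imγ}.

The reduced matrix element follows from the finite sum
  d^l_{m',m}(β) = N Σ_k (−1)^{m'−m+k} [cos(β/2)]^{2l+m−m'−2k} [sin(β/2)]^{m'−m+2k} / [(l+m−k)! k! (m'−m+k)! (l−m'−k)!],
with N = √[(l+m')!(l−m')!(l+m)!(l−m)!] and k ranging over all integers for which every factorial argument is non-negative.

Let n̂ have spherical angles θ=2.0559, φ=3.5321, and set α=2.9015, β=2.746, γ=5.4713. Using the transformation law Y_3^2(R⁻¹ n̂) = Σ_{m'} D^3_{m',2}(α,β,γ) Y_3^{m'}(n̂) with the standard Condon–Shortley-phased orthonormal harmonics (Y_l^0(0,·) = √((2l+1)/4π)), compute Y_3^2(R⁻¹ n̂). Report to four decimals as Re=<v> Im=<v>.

Need the full column D^3_{m',2} for m'=−3..3 at α=2.9015, β=2.7460, γ=5.4713.
cos(β/2)=0.196509, sin(β/2)=0.980502
d^3_{-3,2}: single k=5 term ⇒ +0.436215;  D = -0.269961-0.342644i
d^3_{-2,2}: k∈[4..5] ⇒ +0.178455 -0.888568 = -0.710113;  D = -0.294224-0.646292i
d^3_{-1,2}: k∈[3..4] ⇒ +0.045240 -0.563151 = -0.517911;  D = +0.096346+0.508871i
d^3_{0,2}: k∈[2..3] ⇒ +0.007852 -0.195488 = -0.187636;  D = +0.009935-0.187373i
d^3_{1,2}: k∈[1..2] ⇒ +0.000909 -0.045240 = -0.044332;  D = -0.012807+0.042441i
d^3_{2,2}: k∈[0..1] ⇒ +0.000058 -0.007168 = -0.007110;  D = +0.003614-0.006124i
d^3_{3,2}: single k=0 term ⇒ -0.000704;  D = -0.000492+0.000504i
Y_3^{m'}(θ=2.0559,φ=3.5321) and Σ D·Y over m':
  (-0.2700-0.3426i)·(-0.1123+0.2661i)  (-0.2942-0.6463i)·(-0.2649+0.2625i)  (+0.0963+0.5089i)·(-0.0230+0.0095i)  (+0.0099-0.1874i)·(+0.3329+0.0000i)  (-0.0128+0.0424i)·(+0.0230+0.0095i)  (+0.0036-0.0061i)·(-0.2649-0.2625i)  (-0.0005+0.0005i)·(+0.1123+0.2661i)
Y_3^2(R⁻¹ n̂) = +0.361910-0.011166i

Re=0.3619 Im=-0.0112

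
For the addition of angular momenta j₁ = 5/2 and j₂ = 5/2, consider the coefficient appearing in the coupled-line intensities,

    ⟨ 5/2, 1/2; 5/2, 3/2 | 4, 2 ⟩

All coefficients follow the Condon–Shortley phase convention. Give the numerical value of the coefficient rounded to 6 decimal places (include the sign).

-0.422577  (= −√(5/28))

j₁+j₂−J=1  J+j₁−j₂=4  J−j₁+j₂=4  j₁+j₂+J+1=10
(j₁±m₁, j₂±m₂, J±M) = (3,2,4,1,6,2)
P² = 20736/35
sum k=0..1:
  [0] +1/96 = 1/96
  [1] −1/36 = -1/36
S = -5/288
C² = P²·S² = 5/28 ; C = -0.422577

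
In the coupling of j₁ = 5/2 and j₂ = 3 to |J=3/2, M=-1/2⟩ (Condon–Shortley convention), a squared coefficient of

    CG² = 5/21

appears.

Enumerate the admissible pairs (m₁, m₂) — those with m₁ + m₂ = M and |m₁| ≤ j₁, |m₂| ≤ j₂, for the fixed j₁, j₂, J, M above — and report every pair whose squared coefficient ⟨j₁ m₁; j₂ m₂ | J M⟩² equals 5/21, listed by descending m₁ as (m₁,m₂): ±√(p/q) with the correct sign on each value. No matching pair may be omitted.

Admissible pairs with m₁+m₂ = M = -1/2: (-5/2,2), (-3/2,1), (-1/2,0), (1/2,-1), (3/2,-2), (5/2,-3)
  (m₁,m₂)=(5/2,-3): CG² = 5/14, CG = +√(5/14)
  (m₁,m₂)=(3/2,-2): CG² = 1/21, CG = −√(1/21)
  (m₁,m₂)=(1/2,-1): CG² = 1/105, CG = −√(1/105)
  (m₁,m₂)=(-1/2,0): CG² = 4/35, CG = +√(4/35)
  (m₁,m₂)=(-3/2,1): CG² = 7/30, CG = −√(7/30)
  (m₁,m₂)=(-5/2,2): CG² = 5/21, CG = +√(5/21)   ← matches the target
Pairs with CG² = 5/21: (-5/2,2): +√(5/21)

(-5/2,2): +√(5/21)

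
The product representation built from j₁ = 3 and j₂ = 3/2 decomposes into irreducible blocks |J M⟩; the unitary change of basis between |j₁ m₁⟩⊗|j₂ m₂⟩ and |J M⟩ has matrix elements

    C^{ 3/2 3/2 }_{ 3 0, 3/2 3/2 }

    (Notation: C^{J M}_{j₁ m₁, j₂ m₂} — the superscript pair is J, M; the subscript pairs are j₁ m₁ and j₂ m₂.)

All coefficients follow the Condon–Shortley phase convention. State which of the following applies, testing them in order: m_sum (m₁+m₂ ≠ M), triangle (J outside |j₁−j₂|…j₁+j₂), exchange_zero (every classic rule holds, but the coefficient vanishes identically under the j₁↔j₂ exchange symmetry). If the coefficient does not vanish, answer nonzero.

nonzero

m-sum: m₁+m₂ = 0+3/2 = 3/2, M = 3/2  ✓
triangle: |j₁−j₂| = 3/2 ≤ J = 3/2 ≤ j₁+j₂ = 9/2  ✓
exchange: j₁≠j₂ or m₁≠m₂ — the exchange symmetry imposes no constraint here
value check: CG = −√(1/35) = -0.169031 ≠ 0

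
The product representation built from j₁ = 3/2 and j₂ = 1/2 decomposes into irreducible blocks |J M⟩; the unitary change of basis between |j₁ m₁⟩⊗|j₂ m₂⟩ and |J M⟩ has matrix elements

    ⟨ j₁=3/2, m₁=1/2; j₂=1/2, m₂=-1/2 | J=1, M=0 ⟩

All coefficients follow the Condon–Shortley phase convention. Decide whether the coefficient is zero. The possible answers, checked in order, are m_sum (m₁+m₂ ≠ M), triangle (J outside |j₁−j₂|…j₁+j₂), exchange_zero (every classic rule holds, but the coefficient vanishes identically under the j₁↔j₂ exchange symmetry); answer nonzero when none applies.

nonzero

m-sum: m₁+m₂ = 1/2+(-1/2) = 0, M = 0  ✓
triangle: |j₁−j₂| = 1 ≤ J = 1 ≤ j₁+j₂ = 2  ✓
exchange: j₁≠j₂ or m₁≠m₂ — the exchange symmetry imposes no constraint here
value check: CG = +√(1/2) = +0.707107 ≠ 0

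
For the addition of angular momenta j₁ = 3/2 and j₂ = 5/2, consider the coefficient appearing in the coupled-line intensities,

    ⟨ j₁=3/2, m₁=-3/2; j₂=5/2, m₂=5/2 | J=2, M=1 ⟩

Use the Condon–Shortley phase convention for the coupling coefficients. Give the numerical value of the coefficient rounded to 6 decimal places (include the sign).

j₁+j₂−J=2  J+j₁−j₂=1  J−j₁+j₂=3  j₁+j₂+J+1=7
(j₁±m₁, j₂±m₂, J±M) = (0,3,5,0,3,1)
P² = 360/7
sum k=2..2:
  [2] +1/12 = 1/12
S = 1/12
C² = P²·S² = 5/14 ; C = +0.597614

+0.597614  (= +√(5/14))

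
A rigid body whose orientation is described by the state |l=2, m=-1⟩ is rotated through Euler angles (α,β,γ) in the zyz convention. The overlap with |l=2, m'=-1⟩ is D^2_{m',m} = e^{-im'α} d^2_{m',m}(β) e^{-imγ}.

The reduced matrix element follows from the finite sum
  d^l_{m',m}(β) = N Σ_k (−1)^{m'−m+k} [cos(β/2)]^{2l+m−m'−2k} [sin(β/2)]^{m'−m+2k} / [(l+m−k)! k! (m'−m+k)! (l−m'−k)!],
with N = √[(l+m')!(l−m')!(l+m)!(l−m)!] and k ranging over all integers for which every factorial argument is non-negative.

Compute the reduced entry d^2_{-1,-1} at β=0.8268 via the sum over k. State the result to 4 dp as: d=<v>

d^2_{-1,-1}(β=0.8268) via the finite sum:
With c≡cos(β/2)=0.915760 and s≡sin(β/2)=0.401725, N=[1·6·1·6]^{1/2}=6.000000
The bounds max(0,m−m')=0 and min(l+m,l−m')=1 give 2 terms
  k=0: (−1)^0·6.0000/(6)·0.9158^4·0.4017^0 = +0.703278
  k=1: (−1)^1·6.0000/(2)·0.9158^2·0.4017^2 = -0.406016
d^2_{-1,-1}(0.8268) = +0.703278 -0.406016 = +0.297262

d=0.2973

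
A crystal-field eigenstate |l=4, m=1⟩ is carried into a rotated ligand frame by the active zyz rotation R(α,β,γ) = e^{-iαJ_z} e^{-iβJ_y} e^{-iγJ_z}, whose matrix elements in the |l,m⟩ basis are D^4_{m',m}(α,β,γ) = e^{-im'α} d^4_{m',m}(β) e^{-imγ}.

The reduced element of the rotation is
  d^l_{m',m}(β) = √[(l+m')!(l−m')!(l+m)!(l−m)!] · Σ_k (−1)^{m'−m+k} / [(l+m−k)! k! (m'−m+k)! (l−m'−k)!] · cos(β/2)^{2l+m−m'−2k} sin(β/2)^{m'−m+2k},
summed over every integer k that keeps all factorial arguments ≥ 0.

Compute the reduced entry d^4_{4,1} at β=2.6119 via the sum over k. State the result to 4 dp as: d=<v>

d=-0.0083

d^4_{4,1}(β=2.6119) via the finite sum:
Half-angle: c=0.261761, s=0.965133. N=√(40320·1·120·6)=5387.986637
k∈{0} keeps every argument non-negative
  k=0: (−1)^3·5387.9866/(720)·0.2618^5·0.9651^3 = -0.008268
d^4_{4,1}(2.6119) = -0.008268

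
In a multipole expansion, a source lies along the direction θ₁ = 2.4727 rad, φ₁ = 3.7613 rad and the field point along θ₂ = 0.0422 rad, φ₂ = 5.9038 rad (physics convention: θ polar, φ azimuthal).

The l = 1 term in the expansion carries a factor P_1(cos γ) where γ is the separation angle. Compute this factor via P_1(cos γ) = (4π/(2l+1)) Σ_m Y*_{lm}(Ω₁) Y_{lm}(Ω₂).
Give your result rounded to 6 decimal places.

Summing Y*_{l m}(θ₁,φ₁)·Y_{l m}(θ₂,φ₂) over m ∈ [−1, 1]; prefactor 4π/(2·1+1) = 4.188790:
  m=-1: Y*=-0.17441 - 0.12443j  Y=0.01354 + 0.00540j  product -0.00169 - 0.00263j
  m=+0: Y*=-0.38331 + 0.00000j  Y=0.48817 + 0.00000j  product -0.18712 + 0.00000j
  m=+1: Y*=0.17441 - 0.12443j  Y=-0.01354 + 0.00540j  product -0.00169 + 0.00263j
Σ over m = -0.19050 + 0.00000j; ×(4π/3) → -0.79797 + 0.00000j. Real part: -0.797965

-0.797965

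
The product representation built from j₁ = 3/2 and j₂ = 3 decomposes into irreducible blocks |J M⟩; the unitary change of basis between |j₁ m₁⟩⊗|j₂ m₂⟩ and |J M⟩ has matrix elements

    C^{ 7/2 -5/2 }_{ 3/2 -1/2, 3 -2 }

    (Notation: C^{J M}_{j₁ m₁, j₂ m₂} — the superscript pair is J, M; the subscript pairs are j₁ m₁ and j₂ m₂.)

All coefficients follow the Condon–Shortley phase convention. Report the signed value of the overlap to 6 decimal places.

triangle: 1!·2!·5!/9! = 240/362880
(j±m)!: 1!·2!·1!·5!·1!·6! = 172800
prefactor² = (2J+1)·Δ·N² = 6400/7
  k=0: +1/(0!·1!·2!·1!·0!·4!) = 1/48
  k=1: −1/(1!·0!·1!·0!·1!·5!) = -1/120
Σ = 1/80  ⇒  CG² = 6400/7·(1/80)² = 1/7
CG = +√(1/7) = +0.377964

+√(1/7) = +0.377964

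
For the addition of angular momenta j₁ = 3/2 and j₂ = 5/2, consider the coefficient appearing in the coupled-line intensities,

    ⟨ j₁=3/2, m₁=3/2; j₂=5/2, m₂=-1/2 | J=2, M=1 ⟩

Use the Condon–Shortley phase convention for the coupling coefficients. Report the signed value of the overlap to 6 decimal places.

+0.566947  (= +√(9/28))

√[5·2!1!3!/7! · 3!0!2!3!3!1!] = √(36/7)
  +(−1)^0/∏(0,2,0,2,1,1)! = 1/4  (running 1/4)
⟨..|..⟩ = √(36/7)·(1/4) = +0.566947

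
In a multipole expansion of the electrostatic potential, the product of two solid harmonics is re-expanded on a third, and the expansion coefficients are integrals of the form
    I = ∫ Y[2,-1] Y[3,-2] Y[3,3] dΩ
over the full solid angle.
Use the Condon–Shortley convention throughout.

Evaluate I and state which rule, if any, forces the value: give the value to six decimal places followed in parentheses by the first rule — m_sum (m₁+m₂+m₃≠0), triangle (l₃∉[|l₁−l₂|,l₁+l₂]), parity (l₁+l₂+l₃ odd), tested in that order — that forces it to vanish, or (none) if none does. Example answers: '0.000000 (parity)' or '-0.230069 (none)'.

Rules hold: Σm=0, L=8 even, 1≤3≤5.
N = 5·7·7 = 245
Δ = 2!·2!·4!/9! = 1/3780
Racah Σ t=0..2: t=0:+1/24 t=1:−1/4 t=2:+1/24 = -1/6
⇒ 3j(2 3 3; 0 0 0)² = 4/105, sgn +1
Racah Σ t=1..1: t=1:−1/48 = -1/48
⇒ 3j(2 3 3; -1 -2 3)² = 5/84, sgn -1
4πI² = N·(3j₀)²·(3jₘ)² = 5/9
I = -1·√(0.555556/4π) = -0.21026104
No selection rule forces the value: the integral is nonzero (none).

-0.210261 (none)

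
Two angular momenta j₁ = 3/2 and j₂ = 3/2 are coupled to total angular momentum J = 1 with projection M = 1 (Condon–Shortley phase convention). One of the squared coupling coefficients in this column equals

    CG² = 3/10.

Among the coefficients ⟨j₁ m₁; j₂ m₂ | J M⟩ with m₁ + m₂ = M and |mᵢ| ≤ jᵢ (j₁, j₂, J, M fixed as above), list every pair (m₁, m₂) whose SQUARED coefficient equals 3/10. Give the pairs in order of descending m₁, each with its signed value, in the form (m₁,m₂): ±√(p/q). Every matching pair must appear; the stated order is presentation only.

(3/2,-1/2): +√(3/10); (-1/2,3/2): +√(3/10)

Admissible pairs with m₁+m₂ = M = 1: (-1/2,3/2), (1/2,1/2), (3/2,-1/2)
  (m₁,m₂)=(3/2,-1/2): CG² = 3/10, CG = +√(3/10)   ← matches the target
  (m₁,m₂)=(1/2,1/2): CG² = 2/5, CG = −√(2/5)
  (m₁,m₂)=(-1/2,3/2): CG² = 3/10, CG = +√(3/10)   ← matches the target
Pairs with CG² = 3/10: (3/2,-1/2): +√(3/10); (-1/2,3/2): +√(3/10)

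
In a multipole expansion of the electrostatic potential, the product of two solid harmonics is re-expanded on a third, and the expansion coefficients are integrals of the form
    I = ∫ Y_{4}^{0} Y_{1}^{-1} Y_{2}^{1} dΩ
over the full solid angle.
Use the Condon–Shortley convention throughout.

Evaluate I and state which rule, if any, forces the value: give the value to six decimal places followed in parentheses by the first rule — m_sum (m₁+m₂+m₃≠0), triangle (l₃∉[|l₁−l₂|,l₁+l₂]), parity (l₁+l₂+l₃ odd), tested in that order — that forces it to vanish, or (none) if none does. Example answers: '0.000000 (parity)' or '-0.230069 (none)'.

triangle: need 3≤l₃≤5, have 2; I=0

0.000000 (triangle)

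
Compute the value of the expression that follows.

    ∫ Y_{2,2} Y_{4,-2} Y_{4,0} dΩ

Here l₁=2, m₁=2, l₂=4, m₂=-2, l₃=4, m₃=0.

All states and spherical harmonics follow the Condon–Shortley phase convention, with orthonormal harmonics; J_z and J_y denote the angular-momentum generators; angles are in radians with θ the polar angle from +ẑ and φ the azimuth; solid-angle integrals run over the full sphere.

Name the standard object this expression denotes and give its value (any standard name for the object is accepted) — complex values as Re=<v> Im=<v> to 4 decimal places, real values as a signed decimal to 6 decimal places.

This is a Gaunt coefficient — the integral of a triple product of spherical harmonics over the sphere.
m-sum 0 ✓  L=10 even ✓  2≤4≤6 ✓
Π(2lᵢ+1) = 5×9×9 = 405
triangle coeff Δ(2,4,4) = 1/13860
Σ_t [0,2]: t=0:+1/192 t=1:−1/36 t=2:+1/192 = -5/288
(3j)²=20/693 [(2 4 4; 0 0 0)], sign=-1
Σ_t [0,0]: t=0:+1/192 = 1/192
(3j)²=3/77 [(2 4 4; 2 -2 0)], sign=+1
⇒ 4πI² = 2700/5929
I = (-1)√(2700/5929/(4π)) = -0.19036462

Gaunt coefficient, -0.190365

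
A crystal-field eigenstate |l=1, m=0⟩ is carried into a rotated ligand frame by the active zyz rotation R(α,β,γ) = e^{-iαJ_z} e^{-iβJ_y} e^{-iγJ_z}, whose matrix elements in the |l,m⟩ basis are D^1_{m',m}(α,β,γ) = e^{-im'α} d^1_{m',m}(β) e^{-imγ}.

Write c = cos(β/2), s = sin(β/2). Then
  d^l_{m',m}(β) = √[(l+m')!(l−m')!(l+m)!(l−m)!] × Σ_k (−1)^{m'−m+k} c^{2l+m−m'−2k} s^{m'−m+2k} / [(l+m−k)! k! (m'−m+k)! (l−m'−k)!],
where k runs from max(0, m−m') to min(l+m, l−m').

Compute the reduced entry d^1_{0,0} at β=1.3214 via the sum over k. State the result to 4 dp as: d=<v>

d^1_{0,0}(β=1.3214) via the finite sum:
With c≡cos(β/2)=0.789563 and s≡sin(β/2)=0.613670, N=[1·1·1·1]^{1/2}=1.000000
k: max(0,(0)−(0))=0 … min(1+(0),1−(0))=1
  k=0: (−1)^0·1.0000/(1)·0.7896^2·0.6137^0 = +0.623410
  k=1: (−1)^1·1.0000/(1)·0.7896^0·0.6137^2 = -0.376590
d^1_{0,0}(1.3214) = +0.623410 -0.376590 = +0.246819

d=0.2468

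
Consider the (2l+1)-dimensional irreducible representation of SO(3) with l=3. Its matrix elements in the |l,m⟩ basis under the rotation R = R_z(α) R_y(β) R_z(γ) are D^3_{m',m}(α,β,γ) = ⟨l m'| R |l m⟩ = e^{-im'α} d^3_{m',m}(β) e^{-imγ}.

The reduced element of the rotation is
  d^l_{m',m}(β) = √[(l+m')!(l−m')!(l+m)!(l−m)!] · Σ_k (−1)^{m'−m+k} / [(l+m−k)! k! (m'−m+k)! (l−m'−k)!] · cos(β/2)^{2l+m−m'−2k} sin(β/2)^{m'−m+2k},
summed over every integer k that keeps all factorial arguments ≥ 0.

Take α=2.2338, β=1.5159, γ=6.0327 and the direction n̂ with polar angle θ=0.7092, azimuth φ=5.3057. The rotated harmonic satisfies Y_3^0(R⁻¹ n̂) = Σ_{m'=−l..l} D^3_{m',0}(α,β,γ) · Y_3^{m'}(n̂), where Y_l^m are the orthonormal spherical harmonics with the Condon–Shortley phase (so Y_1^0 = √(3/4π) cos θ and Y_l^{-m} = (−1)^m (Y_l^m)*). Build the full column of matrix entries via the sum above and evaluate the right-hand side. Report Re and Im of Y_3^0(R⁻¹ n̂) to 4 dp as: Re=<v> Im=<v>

Re=0.2622 Im=0.0000

Need the full column D^3_{m',0} for m'=−3..3 at α=2.2338, β=1.5159, γ=6.0327.
cos(β/2)=0.726247, sin(β/2)=0.687434
d^3_{-3,0}: single k=3 term ⇒ +0.556494;  D = +0.508533+0.226009i
d^3_{-2,0}: k∈[2..3] ⇒ +0.720045 -0.645139 = +0.074906;  D = -0.018154-0.072673i
d^3_{-1,0}: k∈[1..3] ⇒ +0.481108 -1.293176 +0.386216 = -0.425852;  D = +0.262106-0.335634i
d^3_{0,0}: k∈[0..3] ⇒ +0.146725 -1.183155 +1.060072 -0.105533 = -0.081890;  D = -0.081890+0.000000i
d^3_{1,0}: k∈[0..2] ⇒ -0.481108 +1.293176 -0.386216 = +0.425852;  D = -0.262106-0.335634i
d^3_{2,0}: k∈[0..1] ⇒ +0.720045 -0.645139 = +0.074906;  D = -0.018154+0.072673i
d^3_{3,0}: single k=0 term ⇒ -0.556494;  D = -0.508533+0.226009i
Y_3^{m'}(θ=0.7092,φ=5.3057) and Σ D·Y over m':
  (+0.5085+0.2260i)·(-0.1127+0.0239i)  (-0.0182-0.0727i)·(-0.1233+0.3049i)  (+0.2621-0.3356i)·(+0.2212+0.3280i)  (-0.0819+0.0000i)·(-0.0341+0.0000i)  (-0.2621-0.3356i)·(-0.2212+0.3280i)  (-0.0182+0.0727i)·(-0.1233-0.3049i)  (-0.5085+0.2260i)·(+0.1127+0.0239i)
Y_3^0(R⁻¹ n̂) = +0.262226+0.000000i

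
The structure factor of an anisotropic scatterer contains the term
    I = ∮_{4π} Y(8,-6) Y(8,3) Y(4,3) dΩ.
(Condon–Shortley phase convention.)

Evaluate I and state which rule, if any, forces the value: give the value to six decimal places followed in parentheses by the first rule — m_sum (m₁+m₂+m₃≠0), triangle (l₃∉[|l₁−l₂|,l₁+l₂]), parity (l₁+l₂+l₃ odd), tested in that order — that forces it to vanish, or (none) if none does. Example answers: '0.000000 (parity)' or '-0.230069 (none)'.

-0.157235 (none)

Checks pass: Σm=0; 20 even; l₃=4∈[0,16].
(2·8+1)(2·8+1)(2·4+1) = 2601
Δ: 12! 4! 4! / 21! → 1/185175900
sum: t=4:+1/557383680 t=5:−1/21772800 t=6:+1/8294400 t=7:−1/21772800 t=8:+1/557383680 = 1/30965760
3j²(8 8 4; 0 0 0) = Δ·Π!·Σ² = 36/4199  (sign +1)
sum: t=10:+1/1045094400 t=11:−1/5748019200 = 1/1277337600
3j²(8 8 4; -6 3 3) = Δ·Π!·Σ² = 9/646  (sign -1)
combine: 4πI² = 2601·36/4199·9/646 = 1458/4693
take √, sign -1: I = -0.15723476
No selection rule forces the value: the integral is nonzero (none).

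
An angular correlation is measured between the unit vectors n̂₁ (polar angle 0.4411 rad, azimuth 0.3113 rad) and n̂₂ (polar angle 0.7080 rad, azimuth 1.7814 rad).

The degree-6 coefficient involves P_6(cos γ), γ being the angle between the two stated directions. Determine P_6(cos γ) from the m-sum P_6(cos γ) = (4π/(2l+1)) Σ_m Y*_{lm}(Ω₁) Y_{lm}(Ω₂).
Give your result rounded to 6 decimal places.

-0.173506

Expand P_6 via completeness: Σ_{m} conj(Y_{6,m}) at Ω₁ times Y_{6,m} at Ω₂ —
  m=-6: Y*=(-0.000856, 0.002797)  Y=(-0.011048, 0.034830)  product (-0.000088, -0.000061)
  m=-5: Y*=(0.000307, 0.021462)  Y=(-0.128480, -0.073184)  product (0.001531, -0.002780)
  m=-4: Y*=(0.030314, 0.089790)  Y=(0.227166, -0.254668)  product (0.029753, 0.012677)
  m=-3: Y*=(0.163425, 0.220925)  Y=(0.269103, 0.367681)  product (-0.037252, 0.119540)
  m=-2: Y*=(0.402559, 0.288973)  Y=(-0.201430, 0.090245)  product (-0.107166, -0.021879)
  m=-1: Y*=(0.383747, 0.123475)  Y=(0.056273, 0.263238)  product (-0.010909, 0.107965)
  m=+0: Y*=(-0.220094, -0.000000)  Y=(-0.312443, 0.000000)  product (0.068767, 0.000000)
  m=+1: Y*=(-0.383747, 0.123475)  Y=(-0.056273, 0.263238)  product (-0.010909, -0.107965)
  m=+2: Y*=(0.402559, -0.288973)  Y=(-0.201430, -0.090245)  product (-0.107166, 0.021879)
  m=+3: Y*=(-0.163425, 0.220925)  Y=(-0.269103, 0.367681)  product (-0.037252, -0.119540)
  m=+4: Y*=(0.030314, -0.089790)  Y=(0.227166, 0.254668)  product (0.029753, -0.012677)
  m=+5: Y*=(-0.000307, 0.021462)  Y=(0.128480, -0.073184)  product (0.001531, 0.002780)
  m=+6: Y*=(-0.000856, -0.002797)  Y=(-0.011048, -0.034830)  product (-0.000088, 0.000061)
Σ over m = (-0.179493, -0.000000); ×(4π/13) → (-0.173506, -0.000000). Real part: -0.173506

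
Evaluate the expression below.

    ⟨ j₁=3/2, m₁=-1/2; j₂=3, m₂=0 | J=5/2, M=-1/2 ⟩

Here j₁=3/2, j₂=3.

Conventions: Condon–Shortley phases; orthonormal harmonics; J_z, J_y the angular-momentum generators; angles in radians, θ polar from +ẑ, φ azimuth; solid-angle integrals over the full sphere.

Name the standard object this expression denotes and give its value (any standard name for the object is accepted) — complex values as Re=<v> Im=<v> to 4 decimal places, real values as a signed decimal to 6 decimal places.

Clebsch–Gordan coefficient, −√(6/35) ≈ -0.414039

This is a Clebsch–Gordan (vector-coupling) coefficient.
triangle: 2!*1!*4!/8! = 48/40320
(j±m)!: 1!*2!*3!*3!*2!*3! = 864
prefactor² = (2J+1)*Δ*N² = 216/35
  k=1: −1/(1!*1!*1!*2!*0!*2!) = -1/4
  k=2: +1/(2!*0!*0!*1!*1!*3!) = 1/12
Σ = -1/6  ⇒  CG² = 216/35*(-1/6)² = 6/35
CG = −√(6/35) = -0.414039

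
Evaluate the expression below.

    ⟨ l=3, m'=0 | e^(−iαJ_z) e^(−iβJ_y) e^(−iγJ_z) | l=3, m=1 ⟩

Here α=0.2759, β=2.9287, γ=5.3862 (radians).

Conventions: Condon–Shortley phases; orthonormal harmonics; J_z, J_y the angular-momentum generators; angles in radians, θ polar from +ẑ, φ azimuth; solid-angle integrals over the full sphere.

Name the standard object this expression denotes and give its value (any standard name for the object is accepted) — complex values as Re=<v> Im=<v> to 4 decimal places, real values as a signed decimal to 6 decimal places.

This is a Wigner D-matrix element — the rotation-matrix element ⟨l m'| R(α,β,γ) |l m⟩ in the angular-momentum basis.
First d^3_{0,1}(β=2.9287), then the phase factors e^{-i(0)α} and e^{-i(1)γ}:
Half-angle: c=0.106245, s=0.994340. N=√(6·6·24·2)=41.569219
k: max(0,(1)−(0))=1 … min(3+(1),3−(0))=3
  k=1: (−1)^0·41.5692/(12)·0.1062^5·0.9943^1 = +0.000047
  k=2: (−1)^1·41.5692/(4)·0.1062^3·0.9943^3 = -0.012253
  k=3: (−1)^2·41.5692/(12)·0.1062^1·0.9943^5 = +0.357746
d^3_{0,1}(2.9287) = +0.000047 -0.012253 +0.357746 = +0.345540
Attach z-rotation phases: D = e^{-i(0)(0.2759)}·(+0.345540)·e^{-i(1)(5.3862)} = +0.215606+0.270022i

Wigner D-matrix element, Re=0.2156 Im=0.2700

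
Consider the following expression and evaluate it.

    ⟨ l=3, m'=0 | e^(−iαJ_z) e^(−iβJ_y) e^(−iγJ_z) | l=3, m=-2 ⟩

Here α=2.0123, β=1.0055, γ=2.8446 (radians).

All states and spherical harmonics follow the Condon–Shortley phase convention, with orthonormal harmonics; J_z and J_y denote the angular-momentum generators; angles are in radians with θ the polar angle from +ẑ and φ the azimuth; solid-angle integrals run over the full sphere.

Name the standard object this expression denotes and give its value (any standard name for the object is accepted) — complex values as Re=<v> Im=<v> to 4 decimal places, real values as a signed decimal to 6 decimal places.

Wigner D-matrix element, Re=0.4334 Im=-0.2927

This is a Wigner D-matrix element — the rotation-matrix element ⟨l m'| R(α,β,γ) |l m⟩ in the angular-momentum basis.
Split into d^3_{0,-2}(β=1.0055) × two z-phases.
c=cos(1.005500/2)=0.876261, s=sin(1.005500/2)=0.481837; N=√[6·6·1·120]=65.726707
Admissible k: 0..1 (factorial args all ≥0)
  k=0: (−1)^2·65.7267/(12)·0.8763^4·0.4818^2 = +0.749712
  k=1: (−1)^3·65.7267/(12)·0.8763^2·0.4818^4 = -0.226688
d^3_{0,-2}(1.0055) = +0.749712 -0.226688 = +0.523024
Attach z-rotation phases: D = e^{-i(0)(2.0123)}·(+0.523024)·e^{-i(-2)(2.8446)} = +0.433439-0.292720i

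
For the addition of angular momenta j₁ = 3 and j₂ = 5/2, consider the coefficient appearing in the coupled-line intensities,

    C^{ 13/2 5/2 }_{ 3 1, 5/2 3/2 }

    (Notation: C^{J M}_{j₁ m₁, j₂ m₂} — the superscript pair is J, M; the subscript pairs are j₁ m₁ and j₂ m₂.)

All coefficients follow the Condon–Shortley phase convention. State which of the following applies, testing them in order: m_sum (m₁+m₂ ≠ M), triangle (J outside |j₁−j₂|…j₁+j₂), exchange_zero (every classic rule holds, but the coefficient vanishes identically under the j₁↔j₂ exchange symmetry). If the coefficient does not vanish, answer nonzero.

triangle

m-sum: m₁+m₂ = 1+3/2 = 5/2, M = 5/2  ✓
triangle: need |j₁−j₂| ≤ J ≤ j₁+j₂, i.e. J ∈ [1/2, 11/2]; J = 13/2 is outside ✗ ⇒ coefficient is 0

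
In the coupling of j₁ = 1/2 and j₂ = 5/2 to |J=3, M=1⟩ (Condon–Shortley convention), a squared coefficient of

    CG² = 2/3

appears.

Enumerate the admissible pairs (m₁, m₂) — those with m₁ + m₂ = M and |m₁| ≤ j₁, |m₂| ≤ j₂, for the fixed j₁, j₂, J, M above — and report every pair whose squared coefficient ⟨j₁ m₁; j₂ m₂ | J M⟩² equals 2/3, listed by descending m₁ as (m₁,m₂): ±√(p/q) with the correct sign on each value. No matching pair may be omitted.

(1/2,1/2): +√(2/3)

Admissible pairs with m₁+m₂ = M = 1: (-1/2,3/2), (1/2,1/2)
  (m₁,m₂)=(1/2,1/2): CG² = 2/3, CG = +√(2/3)   ← matches the target
  (m₁,m₂)=(-1/2,3/2): CG² = 1/3, CG = +√(1/3)
Pairs with CG² = 2/3: (1/2,1/2): +√(2/3)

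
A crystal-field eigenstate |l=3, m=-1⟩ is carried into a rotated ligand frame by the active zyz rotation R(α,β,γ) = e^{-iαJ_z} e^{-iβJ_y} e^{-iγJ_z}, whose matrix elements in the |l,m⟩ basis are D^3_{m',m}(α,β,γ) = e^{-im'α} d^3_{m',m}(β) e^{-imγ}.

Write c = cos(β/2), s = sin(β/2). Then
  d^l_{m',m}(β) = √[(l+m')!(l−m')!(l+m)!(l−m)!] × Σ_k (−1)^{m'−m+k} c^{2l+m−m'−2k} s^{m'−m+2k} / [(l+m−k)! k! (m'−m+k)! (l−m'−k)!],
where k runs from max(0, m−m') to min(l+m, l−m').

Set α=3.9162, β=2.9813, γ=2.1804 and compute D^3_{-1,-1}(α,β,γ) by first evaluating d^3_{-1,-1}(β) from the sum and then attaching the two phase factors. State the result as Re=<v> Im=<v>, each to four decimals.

Re=0.0370 Im=-0.0070

First d^3_{-1,-1}(β=2.9813), then the phase factors e^{-i(-1)α} and e^{-i(-1)γ}:
c=cos(2.981300/2)=0.080061, s=sin(2.981300/2)=0.996790; N=√[2·24·2·24]=48.000000
k: max(0,(-1)−(-1))=0 … min(3+(-1),3−(-1))=2
  k=0: (−1)^0·48.0000/(48)·0.0801^6·0.9968^0 = +0.000000
  k=1: (−1)^1·48.0000/(6)·0.0801^4·0.9968^2 = -0.000327
  k=2: (−1)^2·48.0000/(8)·0.0801^2·0.9968^4 = +0.037967
d^3_{-1,-1}(2.9813) = +0.000000 -0.000327 +0.037967 = +0.037640
Attach z-rotation phases: D = e^{-i(-1)(3.9162)}·(+0.037640)·e^{-i(-1)(2.1804)} = +0.036987-0.006982i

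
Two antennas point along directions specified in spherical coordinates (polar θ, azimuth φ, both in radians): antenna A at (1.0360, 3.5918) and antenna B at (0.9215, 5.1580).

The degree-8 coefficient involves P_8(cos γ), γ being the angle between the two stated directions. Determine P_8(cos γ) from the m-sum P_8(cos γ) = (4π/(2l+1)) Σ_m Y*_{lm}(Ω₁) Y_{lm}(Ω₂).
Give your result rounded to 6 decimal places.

Summing Y*_{l m}(θ₁,φ₁)·Y_{l m}(θ₂,φ₂) over m ∈ [−8, 8]; prefactor 4π/(2·8+1) = 0.739198:
  [-8]  conj(Y_{8,-8})(Ω₁) = (-0.138669, -0.068715) ; Y_{8,-8}(Ω₂) = (-0.076132, 0.034300) ; Δ = (0.012914, 0.000475)
  [-7]  conj(Y_{8,-7})(Ω₁) = (0.366690, 0.003615) ; Y_{8,-7}(Ω₂) = (-0.005657, 0.253480) ; Δ = (-0.002991, 0.092928)
  [-6]  conj(Y_{8,-6})(Ω₁) = (-0.400039, 0.188501) ; Y_{8,-6}(Ω₂) = (0.384637, 0.194380) ; Δ = (-0.190510, -0.005255)
  [-5]  conj(Y_{8,-5})(Ω₁) = (0.110160, -0.136158) ; Y_{8,-5}(Ω₂) = (0.309911, -0.239165) ; Δ = (0.001576, -0.068543)
  [-4]  conj(Y_{8,-4})(Ω₁) = (0.057814, -0.246882) ; Y_{8,-4}(Ω₂) = (-0.005204, -0.024219) ; Δ = (-0.006280, -0.000115)
  [-3]  conj(Y_{8,-3})(Ω₁) = (0.069490, 0.310496) ; Y_{8,-3}(Ω₂) = (0.335613, 0.079986) ; Δ = (-0.001514, 0.109765)
  [-2]  conj(Y_{8,-2})(Ω₁) = (0.063718, 0.080364) ; Y_{8,-2}(Ω₂) = (0.136404, -0.168825) ; Δ = (0.022259, 0.000205)
  [-1]  conj(Y_{8,-1})(Ω₁) = (-0.304319, -0.147081) ; Y_{8,-1}(Ω₂) = (0.110443, 0.231219) ; Δ = (0.000398, -0.086608)
  [+0]  conj(Y_{8,0})(Ω₁) = (-0.053931, -0.000000) ; Y_{8,0}(Ω₂) = (0.259855, 0.000000) ; Δ = (-0.014014, -0.000000)
  [+1]  conj(Y_{8,1})(Ω₁) = (0.304319, -0.147081) ; Y_{8,1}(Ω₂) = (-0.110443, 0.231219) ; Δ = (0.000398, 0.086608)
  [+2]  conj(Y_{8,2})(Ω₁) = (0.063718, -0.080364) ; Y_{8,2}(Ω₂) = (0.136404, 0.168825) ; Δ = (0.022259, -0.000205)
  [+3]  conj(Y_{8,3})(Ω₁) = (-0.069490, 0.310496) ; Y_{8,3}(Ω₂) = (-0.335613, 0.079986) ; Δ = (-0.001514, -0.109765)
  [+4]  conj(Y_{8,4})(Ω₁) = (0.057814, 0.246882) ; Y_{8,4}(Ω₂) = (-0.005204, 0.024219) ; Δ = (-0.006280, 0.000115)
  [+5]  conj(Y_{8,5})(Ω₁) = (-0.110160, -0.136158) ; Y_{8,5}(Ω₂) = (-0.309911, -0.239165) ; Δ = (0.001576, 0.068543)
  [+6]  conj(Y_{8,6})(Ω₁) = (-0.400039, -0.188501) ; Y_{8,6}(Ω₂) = (0.384637, -0.194380) ; Δ = (-0.190510, 0.005255)
  [+7]  conj(Y_{8,7})(Ω₁) = (-0.366690, 0.003615) ; Y_{8,7}(Ω₂) = (0.005657, 0.253480) ; Δ = (-0.002991, -0.092928)
  [+8]  conj(Y_{8,8})(Ω₁) = (-0.138669, 0.068715) ; Y_{8,8}(Ω₂) = (-0.076132, -0.034300) ; Δ = (0.012914, -0.000475)
Total Σ_m = (-0.342312, 0.000000). Multiply by 0.739198: (-0.253036, 0.000000). P_8(cos γ) = -0.253036

-0.253036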